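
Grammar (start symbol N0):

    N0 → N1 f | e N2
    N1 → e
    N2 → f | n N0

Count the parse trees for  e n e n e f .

2

Parse trees for e n e n e f:
  [N0 e [N2 n [N0 e [N2 n [N0 [N1 e] f]]]]]
  [N0 e [N2 n [N0 e [N2 n [N0 e [N2 f]]]]]]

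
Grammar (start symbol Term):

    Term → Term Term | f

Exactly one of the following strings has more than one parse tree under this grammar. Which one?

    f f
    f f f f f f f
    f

f f: 1 tree
f f f f f f f: 132 trees
f: 1 tree

f f f f f f f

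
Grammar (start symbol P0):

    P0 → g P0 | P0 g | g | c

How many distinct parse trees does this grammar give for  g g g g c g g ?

Parse trees for g g g g c g g (showing first 6 of 15):
  [P0 g [P0 g [P0 g [P0 g [P0 [P0 [P0 c] g] g]]]]]
  [P0 g [P0 g [P0 g [P0 [P0 g [P0 [P0 c] g]] g]]]]
  [P0 g [P0 g [P0 g [P0 [P0 [P0 g [P0 c]] g] g]]]]
  [P0 g [P0 g [P0 [P0 g [P0 g [P0 [P0 c] g]]] g]]]
  [P0 g [P0 g [P0 [P0 g [P0 [P0 g [P0 c]] g]] g]]]
  [P0 g [P0 g [P0 [P0 [P0 g [P0 g [P0 c]]] g] g]]]

15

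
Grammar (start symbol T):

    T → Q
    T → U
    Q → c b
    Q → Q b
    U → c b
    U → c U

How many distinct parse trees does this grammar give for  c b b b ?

1

Parse trees for c b b b:
  [T [Q [Q [Q c b] b] b]]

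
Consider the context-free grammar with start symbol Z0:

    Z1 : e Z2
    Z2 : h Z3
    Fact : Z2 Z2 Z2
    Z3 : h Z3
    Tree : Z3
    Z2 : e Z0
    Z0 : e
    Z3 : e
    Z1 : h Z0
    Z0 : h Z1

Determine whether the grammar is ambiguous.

Unambiguous

Only Z0, Z1, Z2, Z3 are reachable from Z0; ignoring the rest: Restricted to the reachable nonterminals, every rule has the form A → t or A → t B, and no two rules for the same A share a first terminal. The grammar encodes a DFA — one run per string.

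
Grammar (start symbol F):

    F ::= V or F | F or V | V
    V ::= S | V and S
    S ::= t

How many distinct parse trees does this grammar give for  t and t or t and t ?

Parse trees for t and t or t and t:
  [F [V [V [S t]] and [S t]] or [F [V [V [S t]] and [S t]]]]
  [F [F [V [V [S t]] and [S t]]] or [V [V [S t]] and [S t]]]

2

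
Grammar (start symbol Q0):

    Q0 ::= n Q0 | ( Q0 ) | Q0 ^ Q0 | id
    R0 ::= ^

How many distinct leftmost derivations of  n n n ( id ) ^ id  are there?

Parse trees for n n n ( id ) ^ id:
  [Q0 n [Q0 n [Q0 n [Q0 [Q0 ( [Q0 id] )] ^ [Q0 id]]]]]
  [Q0 n [Q0 n [Q0 [Q0 n [Q0 ( [Q0 id] )]] ^ [Q0 id]]]]
  [Q0 n [Q0 [Q0 n [Q0 n [Q0 ( [Q0 id] )]]] ^ [Q0 id]]]
  [Q0 [Q0 n [Q0 n [Q0 n [Q0 ( [Q0 id] )]]]] ^ [Q0 id]]

4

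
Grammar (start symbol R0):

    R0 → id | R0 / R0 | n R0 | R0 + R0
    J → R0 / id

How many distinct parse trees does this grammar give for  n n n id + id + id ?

14

Parse trees for n n n id + id + id (showing first 6 of 14):
  [R0 n [R0 n [R0 n [R0 [R0 id] + [R0 [R0 id] + [R0 id]]]]]]
  [R0 n [R0 n [R0 n [R0 [R0 [R0 id] + [R0 id]] + [R0 id]]]]]
  [R0 n [R0 n [R0 [R0 n [R0 id]] + [R0 [R0 id] + [R0 id]]]]]
  [R0 n [R0 n [R0 [R0 n [R0 [R0 id] + [R0 id]]] + [R0 id]]]]
  [R0 n [R0 n [R0 [R0 [R0 n [R0 id]] + [R0 id]] + [R0 id]]]]
  [R0 n [R0 [R0 n [R0 n [R0 id]]] + [R0 [R0 id] + [R0 id]]]]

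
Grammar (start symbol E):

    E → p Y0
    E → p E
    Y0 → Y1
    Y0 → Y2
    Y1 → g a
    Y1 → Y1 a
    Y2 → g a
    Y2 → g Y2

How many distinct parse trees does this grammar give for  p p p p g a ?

Parse trees for p p p p g a:
  [E p [E p [E p [E p [Y0 [Y1 g a]]]]]]
  [E p [E p [E p [E p [Y0 [Y2 g a]]]]]]

2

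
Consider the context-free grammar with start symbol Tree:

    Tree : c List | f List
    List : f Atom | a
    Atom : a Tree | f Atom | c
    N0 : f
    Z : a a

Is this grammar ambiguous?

Unambiguous

(N0, Z are unreachable from Tree, so their rules don't affect L(Tree).) The reachable rules are right-linear with at most one rule per (nonterminal, next-terminal) pair. Each input token forces the next rule, so parsing is deterministic.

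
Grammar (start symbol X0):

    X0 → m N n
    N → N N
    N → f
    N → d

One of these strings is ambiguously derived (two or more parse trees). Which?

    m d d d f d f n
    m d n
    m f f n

m d d d f d f n

m d d d f d f n: 42 trees
m d n: 1 tree
m f f n: 1 tree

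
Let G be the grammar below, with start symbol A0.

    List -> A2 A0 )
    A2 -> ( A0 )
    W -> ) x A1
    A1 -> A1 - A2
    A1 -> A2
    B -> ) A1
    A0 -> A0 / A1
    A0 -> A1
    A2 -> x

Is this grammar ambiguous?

(List, B, W are unreachable from A0, so their rules don't affect L(A0).) The grammar is stratified — A0 handles '/' (left-recursive), A1 handles '-', A2 atoms. Each operator has a fixed associativity and precedence level, so every string has one parse.

Unambiguous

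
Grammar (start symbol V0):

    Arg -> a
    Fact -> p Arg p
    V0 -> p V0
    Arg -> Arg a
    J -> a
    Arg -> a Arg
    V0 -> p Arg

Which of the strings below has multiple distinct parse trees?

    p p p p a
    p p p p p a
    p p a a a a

p p a a a a

p p p p a: 1 tree
p p p p p a: 1 tree
p p a a a a: 8 trees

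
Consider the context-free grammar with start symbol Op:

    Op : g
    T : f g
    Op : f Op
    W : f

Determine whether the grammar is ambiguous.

Only Op is reachable from Op; ignoring the rest: Each reachable nonterminal has at most one production per leading terminal, and all productions are right-linear; the derivation is determined token-by-token.

Unambiguous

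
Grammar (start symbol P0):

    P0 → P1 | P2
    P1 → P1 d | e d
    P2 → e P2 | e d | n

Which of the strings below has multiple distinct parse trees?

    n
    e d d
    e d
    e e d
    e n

e d

n: 1 tree
e d d: 1 tree
e d: 2 trees
e e d: 1 tree
e n: 1 tree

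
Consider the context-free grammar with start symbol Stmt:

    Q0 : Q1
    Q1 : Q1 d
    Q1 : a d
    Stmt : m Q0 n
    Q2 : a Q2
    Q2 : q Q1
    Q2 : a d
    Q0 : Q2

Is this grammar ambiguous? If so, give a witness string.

Ambiguous

Witness: m a d n

Derivation 1: Stmt ⇒ m Q0 n ⇒ m Q1 n ⇒ m a d n
Derivation 2: Stmt ⇒ m Q0 n ⇒ m Q2 n ⇒ m a d n

Two distinct leftmost derivations for the same string.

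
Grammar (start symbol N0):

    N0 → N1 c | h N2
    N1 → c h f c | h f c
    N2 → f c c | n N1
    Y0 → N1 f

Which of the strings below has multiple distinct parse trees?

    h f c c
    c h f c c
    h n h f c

h f c c

h f c c: 2 trees
c h f c c: 1 tree
h n h f c: 1 tree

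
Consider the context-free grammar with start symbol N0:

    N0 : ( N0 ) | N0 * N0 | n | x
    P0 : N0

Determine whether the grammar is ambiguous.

Witness: n * n * n

Derivation 1: N0 ⇒ N0 * N0 ⇒ N0 * N0 * N0 ⇒ n * N0 * N0 ⇒ n * n * N0 ⇒ n * n * n
Derivation 2: N0 ⇒ N0 * N0 ⇒ n * N0 ⇒ n * N0 * N0 ⇒ n * n * N0 ⇒ n * n * n

Two distinct leftmost derivations for the same string.

Ambiguous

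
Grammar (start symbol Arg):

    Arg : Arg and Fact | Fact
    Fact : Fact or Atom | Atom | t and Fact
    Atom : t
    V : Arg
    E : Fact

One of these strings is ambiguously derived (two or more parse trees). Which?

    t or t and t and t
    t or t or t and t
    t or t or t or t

t or t and t and t

t or t and t and t: 2 trees
t or t or t and t: 1 tree
t or t or t or t: 1 tree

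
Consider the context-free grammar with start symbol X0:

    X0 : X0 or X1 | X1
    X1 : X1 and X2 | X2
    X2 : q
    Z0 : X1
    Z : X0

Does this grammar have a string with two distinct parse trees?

Unambiguous

(Z0, Z are unreachable from X0, so their rules don't affect L(X0).) This is a standard precedence ladder (X0 over X1 over X2), with each level left-recursive on its own operator ('or' at X0, 'and' at X1). That structure is LR(1), hence unambiguous.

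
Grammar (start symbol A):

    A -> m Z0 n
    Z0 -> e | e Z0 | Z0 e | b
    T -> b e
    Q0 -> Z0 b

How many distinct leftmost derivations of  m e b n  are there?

1

Parse trees for m e b n:
  [A m [Z0 e [Z0 b]] n]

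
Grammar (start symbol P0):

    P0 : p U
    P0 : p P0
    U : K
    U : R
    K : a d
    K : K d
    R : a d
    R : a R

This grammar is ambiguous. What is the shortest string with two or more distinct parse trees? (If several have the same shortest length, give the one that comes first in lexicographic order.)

p a d

length 3: p a d has 2 parse trees

Two derivations of p a d:
  P0 ⇒ p U ⇒ p K ⇒ p a d
  P0 ⇒ p U ⇒ p R ⇒ p a d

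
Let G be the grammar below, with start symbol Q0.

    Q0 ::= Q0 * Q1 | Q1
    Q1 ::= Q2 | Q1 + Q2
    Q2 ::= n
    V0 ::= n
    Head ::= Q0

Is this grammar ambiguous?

Only Q0, Q1, Q2 are reachable from Q0; ignoring the rest: The grammar is stratified — Q0 handles '*' (left-recursive), Q1 handles '+', Q2 atoms. Each operator has a fixed associativity and precedence level, so every string has one parse.

Unambiguous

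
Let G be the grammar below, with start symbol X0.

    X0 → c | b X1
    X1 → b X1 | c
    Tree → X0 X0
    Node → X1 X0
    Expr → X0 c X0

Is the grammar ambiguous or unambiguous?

Only X0, X1 are reachable from X0; ignoring the rest: The reachable rules are right-linear with at most one rule per (nonterminal, next-terminal) pair. Each input token forces the next rule, so parsing is deterministic.

Unambiguous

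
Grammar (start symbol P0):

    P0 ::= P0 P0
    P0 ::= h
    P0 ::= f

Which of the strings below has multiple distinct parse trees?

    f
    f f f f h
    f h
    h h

f f f f h

f: 1 tree
f f f f h: 14 trees
f h: 1 tree
h h: 1 tree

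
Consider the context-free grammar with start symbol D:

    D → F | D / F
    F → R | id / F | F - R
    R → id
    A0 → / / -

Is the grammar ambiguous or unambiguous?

Witness: id / id

Derivation 1: D ⇒ F ⇒ id / F ⇒ id / R ⇒ id / id
Derivation 2: D ⇒ D / F ⇒ F / F ⇒ R / F ⇒ id / F ⇒ id / R ⇒ id / id

Two distinct leftmost derivations for the same string.

Ambiguous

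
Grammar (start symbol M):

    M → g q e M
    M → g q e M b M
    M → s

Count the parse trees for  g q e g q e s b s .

2

Parse trees for g q e g q e s b s:
  [M g q e [M g q e [M s] b [M s]]]
  [M g q e [M g q e [M s]] b [M s]]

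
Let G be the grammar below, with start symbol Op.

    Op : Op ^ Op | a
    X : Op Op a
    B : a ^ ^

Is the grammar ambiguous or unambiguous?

Ambiguous

Witness: a ^ a ^ a

Derivation 1: Op ⇒ Op ^ Op ⇒ Op ^ Op ^ Op ⇒ a ^ Op ^ Op ⇒ a ^ a ^ Op ⇒ a ^ a ^ a
Derivation 2: Op ⇒ Op ^ Op ⇒ a ^ Op ⇒ a ^ Op ^ Op ⇒ a ^ a ^ Op ⇒ a ^ a ^ a

Two distinct leftmost derivations for the same string.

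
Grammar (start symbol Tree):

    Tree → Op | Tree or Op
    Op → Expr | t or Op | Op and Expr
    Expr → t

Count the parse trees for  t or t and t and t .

Parse trees for t or t and t and t:
  [Tree [Op t or [Op [Op [Op [Expr t]] and [Expr t]] and [Expr t]]]]
  [Tree [Op [Op t or [Op [Op [Expr t]] and [Expr t]]] and [Expr t]]]
  [Tree [Op [Op [Op t or [Op [Expr t]]] and [Expr t]] and [Expr t]]]
  [Tree [Tree [Op [Expr t]]] or [Op [Op [Op [Expr t]] and [Expr t]] and [Expr t]]]

4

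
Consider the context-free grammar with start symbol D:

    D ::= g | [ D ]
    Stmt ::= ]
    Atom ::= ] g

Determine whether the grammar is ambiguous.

(Stmt, Atom are unreachable from D, so their rules don't affect L(D).) Each string is a nest of matched brackets around a single atom. An opening bracket forces the recursive rule; an atom forces the base rule.

Unambiguous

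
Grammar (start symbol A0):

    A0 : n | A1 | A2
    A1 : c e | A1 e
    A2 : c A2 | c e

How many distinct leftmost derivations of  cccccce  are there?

Parse trees for cccccce:
  [A0 [A2 c [A2 c [A2 c [A2 c [A2 c [A2 c e]]]]]]]

1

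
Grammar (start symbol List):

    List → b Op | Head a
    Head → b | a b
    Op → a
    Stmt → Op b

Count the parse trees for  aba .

Parse trees for aba:
  [List [Head a b] a]

1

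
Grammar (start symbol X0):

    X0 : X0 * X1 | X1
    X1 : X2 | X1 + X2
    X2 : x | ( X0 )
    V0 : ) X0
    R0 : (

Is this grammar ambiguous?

Unambiguous

(V0, R0 are unreachable from X0, so their rules don't affect L(X0).) The grammar is stratified — X0 handles '*' (left-recursive), X1 handles '+', X2 atoms. Each operator has a fixed associativity and precedence level, so every string has one parse.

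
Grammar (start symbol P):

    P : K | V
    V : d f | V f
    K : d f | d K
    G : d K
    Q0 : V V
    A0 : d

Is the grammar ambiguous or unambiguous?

Ambiguous

Witness: d f

Derivation 1: P ⇒ K ⇒ d f
Derivation 2: P ⇒ V ⇒ d f

Two distinct leftmost derivations for the same string.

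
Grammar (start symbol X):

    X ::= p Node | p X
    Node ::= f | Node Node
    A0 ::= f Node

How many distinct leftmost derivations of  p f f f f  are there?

5

Parse trees for p f f f f:
  [X p [Node [Node f] [Node [Node f] [Node [Node f] [Node f]]]]]
  [X p [Node [Node f] [Node [Node [Node f] [Node f]] [Node f]]]]
  [X p [Node [Node [Node f] [Node f]] [Node [Node f] [Node f]]]]
  [X p [Node [Node [Node f] [Node [Node f] [Node f]]] [Node f]]]
  [X p [Node [Node [Node [Node f] [Node f]] [Node f]] [Node f]]]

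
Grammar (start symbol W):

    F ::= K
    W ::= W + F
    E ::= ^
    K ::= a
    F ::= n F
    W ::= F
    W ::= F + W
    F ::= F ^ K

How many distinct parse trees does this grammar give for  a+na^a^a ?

Parse trees for a+na^a^a:
  [W [W [F [K a]]] + [F n [F [F [F [K a]] ^ [K a]] ^ [K a]]]]
  [W [W [F [K a]]] + [F [F n [F [F [K a]] ^ [K a]]] ^ [K a]]]
  [W [W [F [K a]]] + [F [F [F n [F [K a]]] ^ [K a]] ^ [K a]]]
  [W [F [K a]] + [W [F n [F [F [F [K a]] ^ [K a]] ^ [K a]]]]]
  [W [F [K a]] + [W [F [F n [F [F [K a]] ^ [K a]]] ^ [K a]]]]
  [W [F [K a]] + [W [F [F [F n [F [K a]]] ^ [K a]] ^ [K a]]]]

6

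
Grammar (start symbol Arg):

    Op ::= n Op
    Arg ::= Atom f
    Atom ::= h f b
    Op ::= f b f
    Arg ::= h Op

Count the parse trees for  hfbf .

2

Parse trees for hfbf:
  [Arg [Atom h f b] f]
  [Arg h [Op f b f]]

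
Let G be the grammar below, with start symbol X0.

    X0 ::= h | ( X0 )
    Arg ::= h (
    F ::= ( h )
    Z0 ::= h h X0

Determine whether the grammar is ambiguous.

Unambiguous

(Arg, F, Z0 are unreachable from X0, so their rules don't affect L(X0).) Each string is a nest of matched brackets around a single atom. An opening bracket forces the recursive rule; an atom forces the base rule.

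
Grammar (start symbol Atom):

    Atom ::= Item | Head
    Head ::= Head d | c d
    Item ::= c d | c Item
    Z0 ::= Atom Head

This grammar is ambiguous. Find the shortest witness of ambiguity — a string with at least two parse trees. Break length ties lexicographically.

length 2: c d has 2 parse trees

Two derivations of c d:
  Atom ⇒ Item ⇒ c d
  Atom ⇒ Head ⇒ c d

c d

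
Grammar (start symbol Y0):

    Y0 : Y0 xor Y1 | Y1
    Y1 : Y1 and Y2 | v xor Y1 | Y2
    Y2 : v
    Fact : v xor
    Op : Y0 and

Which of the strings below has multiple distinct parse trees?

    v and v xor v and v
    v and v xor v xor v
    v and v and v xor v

v and v xor v and v: 1 tree
v and v xor v xor v: 2 trees
v and v and v xor v: 1 tree

v and v xor v xor v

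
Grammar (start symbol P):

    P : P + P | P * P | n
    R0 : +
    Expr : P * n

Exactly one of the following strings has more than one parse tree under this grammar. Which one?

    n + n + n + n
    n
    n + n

n + n + n + n: 5 trees
n: 1 tree
n + n: 1 tree

n + n + n + n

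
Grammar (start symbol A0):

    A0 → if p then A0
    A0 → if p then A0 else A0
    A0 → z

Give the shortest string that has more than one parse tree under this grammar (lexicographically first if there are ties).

if p then if p then z else z

length 1: no string has ≥2 trees
length 4: no string has ≥2 trees
length 6: no string has ≥2 trees
length 7: no string has ≥2 trees
length 9: if p then if p then z else z has 2 parse trees

Two derivations of if p then if p then z else z:
  A0 ⇒ if p then A0 ⇒ if p then if p then A0 else A0 ⇒ if p then if p then z else A0 ⇒ if p then if p then z else z
  A0 ⇒ if p then A0 else A0 ⇒ if p then if p then A0 else A0 ⇒ if p then if p then z else A0 ⇒ if p then if p then z else z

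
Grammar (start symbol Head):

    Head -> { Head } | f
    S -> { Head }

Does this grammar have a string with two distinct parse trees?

Only Head is reachable from Head; ignoring the rest: L(Head) is { openⁿ atom closeⁿ : n ≥ 0 }. The bracket depth fixes n, and the derivation is forced at every step.

Unambiguous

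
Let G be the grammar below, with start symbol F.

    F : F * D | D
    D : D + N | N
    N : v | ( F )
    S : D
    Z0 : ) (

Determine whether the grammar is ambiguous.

Unambiguous

Only F, D, N are reachable from F; ignoring the rest: F → F * D | D  ;  D → D + N | N  — a left-associative chain with N at the bottom. Each string factors uniquely by precedence.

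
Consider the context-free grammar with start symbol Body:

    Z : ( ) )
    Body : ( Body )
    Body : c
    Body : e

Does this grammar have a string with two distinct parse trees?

Unambiguous

Only Body is reachable from Body; ignoring the rest: L(Body) is { openⁿ atom closeⁿ : n ≥ 0 }. The bracket depth fixes n, and the derivation is forced at every step.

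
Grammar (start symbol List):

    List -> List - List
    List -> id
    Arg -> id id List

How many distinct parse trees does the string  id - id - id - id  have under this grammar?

Parse trees for id - id - id - id:
  [List [List id] - [List [List id] - [List [List id] - [List id]]]]
  [List [List id] - [List [List [List id] - [List id]] - [List id]]]
  [List [List [List id] - [List id]] - [List [List id] - [List id]]]
  [List [List [List id] - [List [List id] - [List id]]] - [List id]]
  [List [List [List [List id] - [List id]] - [List id]] - [List id]]

5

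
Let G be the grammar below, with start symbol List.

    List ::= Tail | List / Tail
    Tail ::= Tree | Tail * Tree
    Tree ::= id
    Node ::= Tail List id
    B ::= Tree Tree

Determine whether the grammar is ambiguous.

Unambiguous

Only List, Tail, Tree are reachable from List; ignoring the rest: This is a standard precedence ladder (List over Tail over Tree), with each level left-recursive on its own operator ('/' at List, '*' at Tail). That structure is LR(1), hence unambiguous.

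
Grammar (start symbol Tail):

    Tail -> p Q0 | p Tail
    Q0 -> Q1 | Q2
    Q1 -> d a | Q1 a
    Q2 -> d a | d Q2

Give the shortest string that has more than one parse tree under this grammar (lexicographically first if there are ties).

p d a

length 3: p d a has 2 parse trees

Two derivations of p d a:
  Tail ⇒ p Q0 ⇒ p Q1 ⇒ p d a
  Tail ⇒ p Q0 ⇒ p Q2 ⇒ p d a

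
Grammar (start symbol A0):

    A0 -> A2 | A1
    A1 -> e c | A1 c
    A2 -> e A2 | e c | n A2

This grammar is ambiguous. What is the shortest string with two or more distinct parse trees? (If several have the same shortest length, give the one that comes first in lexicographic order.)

length 2: e c has 2 parse trees

Two derivations of e c:
  A0 ⇒ A2 ⇒ e c
  A0 ⇒ A1 ⇒ e c

e c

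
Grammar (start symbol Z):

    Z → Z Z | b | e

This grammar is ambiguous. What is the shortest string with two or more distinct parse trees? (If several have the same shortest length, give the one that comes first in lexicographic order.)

length 1: no string has ≥2 trees
length 2: no string has ≥2 trees
length 3: b b b has 2 parse trees

Two derivations of b b b:
  Z ⇒ Z Z ⇒ Z Z Z ⇒ b Z Z ⇒ b b Z ⇒ b b b
  Z ⇒ Z Z ⇒ b Z ⇒ b Z Z ⇒ b b Z ⇒ b b b

b b b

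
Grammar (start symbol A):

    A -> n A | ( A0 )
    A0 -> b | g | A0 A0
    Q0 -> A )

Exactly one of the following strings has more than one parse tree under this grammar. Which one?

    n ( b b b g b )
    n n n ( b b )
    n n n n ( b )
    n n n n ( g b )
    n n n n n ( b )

n ( b b b g b ): 14 trees
n n n ( b b ): 1 tree
n n n n ( b ): 1 tree
n n n n ( g b ): 1 tree
n n n n n ( b ): 1 tree

n ( b b b g b )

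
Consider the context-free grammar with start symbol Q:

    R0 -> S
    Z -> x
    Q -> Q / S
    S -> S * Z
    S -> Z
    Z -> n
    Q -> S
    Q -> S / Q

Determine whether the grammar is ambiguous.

Witness: n / n

Derivation 1: Q ⇒ Q / S ⇒ S / S ⇒ Z / S ⇒ n / S ⇒ n / Z ⇒ n / n
Derivation 2: Q ⇒ S / Q ⇒ Z / Q ⇒ n / Q ⇒ n / S ⇒ n / Z ⇒ n / n

Two distinct leftmost derivations for the same string.

Ambiguous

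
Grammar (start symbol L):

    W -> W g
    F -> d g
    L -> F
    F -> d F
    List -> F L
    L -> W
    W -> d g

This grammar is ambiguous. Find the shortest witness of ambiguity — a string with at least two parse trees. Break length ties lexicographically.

length 2: d g has 2 parse trees

Two derivations of d g:
  L ⇒ F ⇒ d g
  L ⇒ W ⇒ d g

d g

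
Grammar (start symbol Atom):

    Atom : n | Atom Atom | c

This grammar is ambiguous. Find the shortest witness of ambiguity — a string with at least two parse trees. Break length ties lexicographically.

c c c

length 1: no string has ≥2 trees
length 2: no string has ≥2 trees
length 3: c c c has 2 parse trees

Two derivations of c c c:
  Atom ⇒ Atom Atom ⇒ Atom Atom Atom ⇒ c Atom Atom ⇒ c c Atom ⇒ c c c
  Atom ⇒ Atom Atom ⇒ c Atom ⇒ c Atom Atom ⇒ c c Atom ⇒ c c c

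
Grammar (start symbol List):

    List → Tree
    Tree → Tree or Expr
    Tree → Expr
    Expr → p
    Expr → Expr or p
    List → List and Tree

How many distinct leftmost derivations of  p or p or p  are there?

4

Parse trees for p or p or p:
  [List [Tree [Tree [Expr p]] or [Expr [Expr p] or p]]]
  [List [Tree [Tree [Tree [Expr p]] or [Expr p]] or [Expr p]]]
  [List [Tree [Tree [Expr [Expr p] or p]] or [Expr p]]]
  [List [Tree [Expr [Expr [Expr p] or p] or p]]]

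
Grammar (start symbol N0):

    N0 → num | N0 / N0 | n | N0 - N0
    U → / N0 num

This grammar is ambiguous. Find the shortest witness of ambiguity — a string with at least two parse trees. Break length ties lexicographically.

length 1: no string has ≥2 trees
length 3: no string has ≥2 trees
length 5: n - n - n has 2 parse trees

Two derivations of n - n - n:
  N0 ⇒ N0 - N0 ⇒ n - N0 ⇒ n - N0 - N0 ⇒ n - n - N0 ⇒ n - n - n
  N0 ⇒ N0 - N0 ⇒ N0 - N0 - N0 ⇒ n - N0 - N0 ⇒ n - n - N0 ⇒ n - n - n

n - n - n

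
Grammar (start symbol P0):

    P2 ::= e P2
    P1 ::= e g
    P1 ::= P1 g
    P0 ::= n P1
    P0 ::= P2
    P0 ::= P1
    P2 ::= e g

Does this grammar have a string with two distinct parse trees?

Ambiguous

Witness: e g

Derivation 1: P0 ⇒ P2 ⇒ e g
Derivation 2: P0 ⇒ P1 ⇒ e g

Two distinct leftmost derivations for the same string.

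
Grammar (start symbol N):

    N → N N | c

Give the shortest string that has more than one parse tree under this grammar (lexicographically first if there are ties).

length 1: no string has ≥2 trees
length 2: no string has ≥2 trees
length 3: c c c has 2 parse trees

Two derivations of c c c:
  N ⇒ N N ⇒ N N N ⇒ c N N ⇒ c c N ⇒ c c c
  N ⇒ N N ⇒ c N ⇒ c N N ⇒ c c N ⇒ c c c

c c c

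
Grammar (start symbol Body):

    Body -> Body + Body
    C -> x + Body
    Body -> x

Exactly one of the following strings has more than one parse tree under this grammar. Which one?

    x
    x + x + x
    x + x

x + x + x

x: 1 tree
x + x + x: 2 trees
x + x: 1 tree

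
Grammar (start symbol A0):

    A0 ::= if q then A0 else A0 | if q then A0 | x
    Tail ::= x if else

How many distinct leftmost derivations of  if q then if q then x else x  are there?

2

Parse trees for if q then if q then x else x:
  [A0 if q then [A0 if q then [A0 x]] else [A0 x]]
  [A0 if q then [A0 if q then [A0 x] else [A0 x]]]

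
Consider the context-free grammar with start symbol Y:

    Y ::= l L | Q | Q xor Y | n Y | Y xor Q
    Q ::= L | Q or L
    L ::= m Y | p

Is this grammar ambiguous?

Ambiguous

Witness: p xor p

Derivation 1: Y ⇒ Q xor Y ⇒ L xor Y ⇒ p xor Y ⇒ p xor Q ⇒ p xor L ⇒ p xor p
Derivation 2: Y ⇒ Y xor Q ⇒ Q xor Q ⇒ L xor Q ⇒ p xor Q ⇒ p xor L ⇒ p xor p

Two distinct leftmost derivations for the same string.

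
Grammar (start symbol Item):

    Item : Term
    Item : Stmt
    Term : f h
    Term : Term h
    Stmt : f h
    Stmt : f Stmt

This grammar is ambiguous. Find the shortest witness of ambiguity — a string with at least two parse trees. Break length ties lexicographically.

f h

length 2: f h has 2 parse trees

Two derivations of f h:
  Item ⇒ Term ⇒ f h
  Item ⇒ Stmt ⇒ f h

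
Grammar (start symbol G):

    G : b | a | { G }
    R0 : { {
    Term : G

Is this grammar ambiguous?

Unambiguous

Only G is reachable from G; ignoring the rest: Each string is a nest of matched brackets around a single atom. An opening bracket forces the recursive rule; an atom forces the base rule.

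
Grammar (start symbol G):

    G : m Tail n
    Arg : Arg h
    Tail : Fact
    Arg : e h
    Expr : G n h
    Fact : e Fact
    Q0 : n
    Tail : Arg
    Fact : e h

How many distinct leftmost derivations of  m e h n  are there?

Parse trees for m e h n:
  [G m [Tail [Fact e h]] n]
  [G m [Tail [Arg e h]] n]

2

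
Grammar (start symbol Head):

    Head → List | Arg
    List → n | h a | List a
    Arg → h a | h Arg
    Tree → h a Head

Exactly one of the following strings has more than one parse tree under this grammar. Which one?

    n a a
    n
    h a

h a

n a a: 1 tree
n: 1 tree
h a: 2 trees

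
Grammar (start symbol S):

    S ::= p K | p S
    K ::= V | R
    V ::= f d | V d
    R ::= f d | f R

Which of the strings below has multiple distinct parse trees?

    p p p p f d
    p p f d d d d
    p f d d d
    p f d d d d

p p p p f d

p p p p f d: 2 trees
p p f d d d d: 1 tree
p f d d d: 1 tree
p f d d d d: 1 tree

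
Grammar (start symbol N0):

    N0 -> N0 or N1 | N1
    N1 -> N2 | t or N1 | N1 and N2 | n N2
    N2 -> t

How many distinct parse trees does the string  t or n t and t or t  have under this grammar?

3

Parse trees for t or n t and t or t:
  [N0 [N0 [N0 [N1 [N2 t]]] or [N1 [N1 n [N2 t]] and [N2 t]]] or [N1 [N2 t]]]
  [N0 [N0 [N1 t or [N1 [N1 n [N2 t]] and [N2 t]]]] or [N1 [N2 t]]]
  [N0 [N0 [N1 [N1 t or [N1 n [N2 t]]] and [N2 t]]] or [N1 [N2 t]]]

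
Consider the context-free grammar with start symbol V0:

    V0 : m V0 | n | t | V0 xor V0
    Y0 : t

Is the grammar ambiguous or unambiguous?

Ambiguous

Witness: m n xor n

Derivation 1: V0 ⇒ m V0 ⇒ m V0 xor V0 ⇒ m n xor V0 ⇒ m n xor n
Derivation 2: V0 ⇒ V0 xor V0 ⇒ m V0 xor V0 ⇒ m n xor V0 ⇒ m n xor n

Two distinct leftmost derivations for the same string.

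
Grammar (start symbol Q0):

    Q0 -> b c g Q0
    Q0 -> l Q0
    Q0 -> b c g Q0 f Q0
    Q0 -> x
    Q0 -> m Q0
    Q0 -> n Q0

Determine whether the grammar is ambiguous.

Ambiguous

Witness: b c g b c g x f x

Derivation 1: Q0 ⇒ b c g Q0 ⇒ b c g b c g Q0 f Q0 ⇒ b c g b c g x f Q0 ⇒ b c g b c g x f x
Derivation 2: Q0 ⇒ b c g Q0 f Q0 ⇒ b c g b c g Q0 f Q0 ⇒ b c g b c g x f Q0 ⇒ b c g b c g x f x

Two distinct leftmost derivations for the same string.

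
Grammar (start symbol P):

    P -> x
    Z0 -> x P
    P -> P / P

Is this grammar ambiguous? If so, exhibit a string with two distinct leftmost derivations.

Ambiguous

Witness: x / x / x

Derivation 1: P ⇒ P / P ⇒ x / P ⇒ x / P / P ⇒ x / x / P ⇒ x / x / x
Derivation 2: P ⇒ P / P ⇒ P / P / P ⇒ x / P / P ⇒ x / x / P ⇒ x / x / x

Two distinct leftmost derivations for the same string.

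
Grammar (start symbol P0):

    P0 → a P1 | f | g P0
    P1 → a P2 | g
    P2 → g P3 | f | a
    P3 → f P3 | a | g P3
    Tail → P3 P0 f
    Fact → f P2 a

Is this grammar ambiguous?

Unambiguous

Only P0, P1, P2, P3 are reachable from P0; ignoring the rest: Each reachable nonterminal has at most one production per leading terminal, and all productions are right-linear; the derivation is determined token-by-token.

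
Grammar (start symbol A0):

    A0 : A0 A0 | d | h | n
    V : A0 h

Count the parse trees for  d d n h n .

14

Parse trees for d d n h n (showing first 6 of 14):
  [A0 [A0 d] [A0 [A0 d] [A0 [A0 n] [A0 [A0 h] [A0 n]]]]]
  [A0 [A0 d] [A0 [A0 d] [A0 [A0 [A0 n] [A0 h]] [A0 n]]]]
  [A0 [A0 d] [A0 [A0 [A0 d] [A0 n]] [A0 [A0 h] [A0 n]]]]
  [A0 [A0 d] [A0 [A0 [A0 d] [A0 [A0 n] [A0 h]]] [A0 n]]]
  [A0 [A0 d] [A0 [A0 [A0 [A0 d] [A0 n]] [A0 h]] [A0 n]]]
  [A0 [A0 [A0 d] [A0 d]] [A0 [A0 n] [A0 [A0 h] [A0 n]]]]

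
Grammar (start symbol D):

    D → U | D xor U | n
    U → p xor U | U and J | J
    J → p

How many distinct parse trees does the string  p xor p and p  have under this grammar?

3

Parse trees for p xor p and p:
  [D [U p xor [U [U [J p]] and [J p]]]]
  [D [U [U p xor [U [J p]]] and [J p]]]
  [D [D [U [J p]]] xor [U [U [J p]] and [J p]]]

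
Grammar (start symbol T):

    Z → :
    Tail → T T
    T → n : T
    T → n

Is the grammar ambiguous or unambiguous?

Only T is reachable from T; ignoring the rest: Right-recursive list with a separator: after each atom, whether the separator follows determines the rule. One parse per string.

Unambiguous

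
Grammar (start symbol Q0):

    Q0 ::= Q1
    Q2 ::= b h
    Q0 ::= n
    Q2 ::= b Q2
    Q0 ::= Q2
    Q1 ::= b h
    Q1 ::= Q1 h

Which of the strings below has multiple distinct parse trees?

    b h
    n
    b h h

b h

b h: 2 trees
n: 1 tree
b h h: 1 tree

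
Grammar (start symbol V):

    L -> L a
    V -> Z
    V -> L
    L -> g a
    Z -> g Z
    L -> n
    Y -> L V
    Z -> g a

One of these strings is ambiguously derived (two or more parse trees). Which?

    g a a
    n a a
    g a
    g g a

g a a: 1 tree
n a a: 1 tree
g a: 2 trees
g g a: 1 tree

g a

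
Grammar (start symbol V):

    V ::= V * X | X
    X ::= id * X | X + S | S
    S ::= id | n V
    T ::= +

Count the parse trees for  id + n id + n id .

Parse trees for id + n id + n id:
  [V [X [X [S id]] + [S n [V [X [X [S id]] + [S n [V [X [S id]]]]]]]]]
  [V [X [X [X [S id]] + [S n [V [X [S id]]]]] + [S n [V [X [S id]]]]]]

2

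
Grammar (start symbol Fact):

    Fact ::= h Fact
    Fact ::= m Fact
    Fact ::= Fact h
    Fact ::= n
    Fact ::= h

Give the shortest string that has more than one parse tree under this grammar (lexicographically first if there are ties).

length 1: no string has ≥2 trees
length 2: h h has 2 parse trees

Two derivations of h h:
  Fact ⇒ h Fact ⇒ h h
  Fact ⇒ Fact h ⇒ h h

h h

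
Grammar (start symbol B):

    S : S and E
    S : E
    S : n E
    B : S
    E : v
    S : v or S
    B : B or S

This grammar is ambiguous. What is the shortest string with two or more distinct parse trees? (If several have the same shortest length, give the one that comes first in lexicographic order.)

v or v

length 1: no string has ≥2 trees
length 2: no string has ≥2 trees
length 3: v or v has 2 parse trees

Two derivations of v or v:
  B ⇒ S ⇒ v or S ⇒ v or E ⇒ v or v
  B ⇒ B or S ⇒ S or S ⇒ E or S ⇒ v or S ⇒ v or E ⇒ v or v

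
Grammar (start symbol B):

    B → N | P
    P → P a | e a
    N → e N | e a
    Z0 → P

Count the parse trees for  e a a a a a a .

1

Parse trees for e a a a a a a:
  [B [P [P [P [P [P [P e a] a] a] a] a] a]]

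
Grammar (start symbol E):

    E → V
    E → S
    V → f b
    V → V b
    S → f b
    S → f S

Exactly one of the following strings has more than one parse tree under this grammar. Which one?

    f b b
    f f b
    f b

f b

f b b: 1 tree
f f b: 1 tree
f b: 2 trees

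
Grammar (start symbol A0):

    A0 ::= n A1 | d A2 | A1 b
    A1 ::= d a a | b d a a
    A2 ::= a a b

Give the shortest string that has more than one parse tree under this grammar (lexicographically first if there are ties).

length 4: d a a b has 2 parse trees

Two derivations of d a a b:
  A0 ⇒ d A2 ⇒ d a a b
  A0 ⇒ A1 b ⇒ d a a b

d a a b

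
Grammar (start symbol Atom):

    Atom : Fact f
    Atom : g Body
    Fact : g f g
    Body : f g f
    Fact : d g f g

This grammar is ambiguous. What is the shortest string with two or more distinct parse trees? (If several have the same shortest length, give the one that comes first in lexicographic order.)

g f g f

length 4: g f g f has 2 parse trees

Two derivations of g f g f:
  Atom ⇒ Fact f ⇒ g f g f
  Atom ⇒ g Body ⇒ g f g f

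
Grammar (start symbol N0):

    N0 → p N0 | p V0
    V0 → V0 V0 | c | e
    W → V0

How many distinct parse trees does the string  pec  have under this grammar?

1

Parse trees for pec:
  [N0 p [V0 [V0 e] [V0 c]]]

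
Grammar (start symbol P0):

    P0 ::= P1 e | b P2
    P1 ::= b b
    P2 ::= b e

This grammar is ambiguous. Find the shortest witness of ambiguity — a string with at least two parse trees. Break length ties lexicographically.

length 3: b b e has 2 parse trees

Two derivations of b b e:
  P0 ⇒ P1 e ⇒ b b e
  P0 ⇒ b P2 ⇒ b b e

b b e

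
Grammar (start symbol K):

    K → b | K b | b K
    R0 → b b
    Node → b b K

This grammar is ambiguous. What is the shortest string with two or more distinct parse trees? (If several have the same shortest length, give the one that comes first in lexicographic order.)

length 1: no string has ≥2 trees
length 2: b b has 2 parse trees

Two derivations of b b:
  K ⇒ K b ⇒ b b
  K ⇒ b K ⇒ b b

b b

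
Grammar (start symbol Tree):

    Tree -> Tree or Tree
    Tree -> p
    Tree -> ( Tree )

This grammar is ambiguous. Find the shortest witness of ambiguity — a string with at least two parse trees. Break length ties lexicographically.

p or p or p

length 1: no string has ≥2 trees
length 3: no string has ≥2 trees
length 5: p or p or p has 2 parse trees

Two derivations of p or p or p:
  Tree ⇒ Tree or Tree ⇒ Tree or Tree or Tree ⇒ p or Tree or Tree ⇒ p or p or Tree ⇒ p or p or p
  Tree ⇒ Tree or Tree ⇒ p or Tree ⇒ p or Tree or Tree ⇒ p or p or Tree ⇒ p or p or p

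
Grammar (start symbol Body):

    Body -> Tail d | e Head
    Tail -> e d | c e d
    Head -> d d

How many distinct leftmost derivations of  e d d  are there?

2

Parse trees for e d d:
  [Body [Tail e d] d]
  [Body e [Head d d]]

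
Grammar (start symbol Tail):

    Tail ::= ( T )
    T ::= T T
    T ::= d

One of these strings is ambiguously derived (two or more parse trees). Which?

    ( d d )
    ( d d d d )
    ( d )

( d d d d )

( d d ): 1 tree
( d d d d ): 5 trees
( d ): 1 tree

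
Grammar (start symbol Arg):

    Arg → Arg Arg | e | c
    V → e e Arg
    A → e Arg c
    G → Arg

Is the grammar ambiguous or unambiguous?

Ambiguous

Witness: c c c

Derivation 1: Arg ⇒ Arg Arg ⇒ Arg Arg Arg ⇒ c Arg Arg ⇒ c c Arg ⇒ c c c
Derivation 2: Arg ⇒ Arg Arg ⇒ c Arg ⇒ c Arg Arg ⇒ c c Arg ⇒ c c c

Two distinct leftmost derivations for the same string.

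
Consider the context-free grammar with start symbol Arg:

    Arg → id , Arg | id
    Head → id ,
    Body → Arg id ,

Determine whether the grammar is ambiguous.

Unambiguous

(Head, Body are unreachable from Arg, so their rules don't affect L(Arg).) Right-recursive list with a separator: after each atom, whether the separator follows determines the rule. One parse per string.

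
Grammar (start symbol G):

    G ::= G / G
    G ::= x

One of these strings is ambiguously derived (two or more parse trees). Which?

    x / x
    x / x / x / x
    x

x / x / x / x

x / x: 1 tree
x / x / x / x: 5 trees
x: 1 tree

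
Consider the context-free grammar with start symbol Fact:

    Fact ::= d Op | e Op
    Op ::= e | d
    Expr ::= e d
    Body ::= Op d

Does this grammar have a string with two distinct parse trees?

Unambiguous

(Expr, Body are unreachable from Fact, so their rules don't affect L(Fact).) The reachable rules are right-linear with at most one rule per (nonterminal, next-terminal) pair. Each input token forces the next rule, so parsing is deterministic.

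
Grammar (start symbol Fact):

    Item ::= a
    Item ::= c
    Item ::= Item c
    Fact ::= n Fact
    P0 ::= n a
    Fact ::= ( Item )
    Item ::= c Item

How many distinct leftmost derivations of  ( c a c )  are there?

2

Parse trees for ( c a c ):
  [Fact ( [Item [Item c [Item a]] c] )]
  [Fact ( [Item c [Item [Item a] c]] )]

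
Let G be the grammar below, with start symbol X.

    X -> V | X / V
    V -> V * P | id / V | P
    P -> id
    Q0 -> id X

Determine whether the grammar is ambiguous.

Witness: id / id

Derivation 1: X ⇒ V ⇒ id / V ⇒ id / P ⇒ id / id
Derivation 2: X ⇒ X / V ⇒ V / V ⇒ P / V ⇒ id / V ⇒ id / P ⇒ id / id

Two distinct leftmost derivations for the same string.

Ambiguous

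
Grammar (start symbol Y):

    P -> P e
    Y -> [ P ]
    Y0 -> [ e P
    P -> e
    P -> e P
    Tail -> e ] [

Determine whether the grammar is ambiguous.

Witness: [ e e ]

Derivation 1: Y ⇒ [ P ] ⇒ [ P e ] ⇒ [ e e ]
Derivation 2: Y ⇒ [ P ] ⇒ [ e P ] ⇒ [ e e ]

Two distinct leftmost derivations for the same string.

Ambiguous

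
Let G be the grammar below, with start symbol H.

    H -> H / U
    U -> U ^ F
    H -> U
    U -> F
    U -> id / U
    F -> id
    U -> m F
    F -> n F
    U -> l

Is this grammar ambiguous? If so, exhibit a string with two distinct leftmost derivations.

Witness: id / id

Derivation 1: H ⇒ H / U ⇒ U / U ⇒ F / U ⇒ id / U ⇒ id / F ⇒ id / id
Derivation 2: H ⇒ U ⇒ id / U ⇒ id / F ⇒ id / id

Two distinct leftmost derivations for the same string.

Ambiguous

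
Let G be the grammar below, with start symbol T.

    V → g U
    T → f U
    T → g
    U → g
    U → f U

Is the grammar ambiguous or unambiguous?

Unambiguous

(V is unreachable from T, so its rules don't affect L(T).) Restricted to the reachable nonterminals, every rule has the form A → t or A → t B, and no two rules for the same A share a first terminal. The grammar encodes a DFA — one run per string.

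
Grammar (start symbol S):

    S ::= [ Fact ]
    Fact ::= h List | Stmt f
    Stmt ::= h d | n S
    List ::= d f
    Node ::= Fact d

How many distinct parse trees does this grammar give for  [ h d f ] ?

Parse trees for [ h d f ]:
  [S [ [Fact h [List d f]] ]]
  [S [ [Fact [Stmt h d] f] ]]

2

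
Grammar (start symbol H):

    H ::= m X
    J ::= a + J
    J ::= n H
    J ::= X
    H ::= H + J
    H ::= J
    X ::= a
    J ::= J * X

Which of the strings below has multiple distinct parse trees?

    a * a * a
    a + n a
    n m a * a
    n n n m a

a + n a

a * a * a: 1 tree
a + n a: 2 trees
n m a * a: 1 tree
n n n m a: 1 tree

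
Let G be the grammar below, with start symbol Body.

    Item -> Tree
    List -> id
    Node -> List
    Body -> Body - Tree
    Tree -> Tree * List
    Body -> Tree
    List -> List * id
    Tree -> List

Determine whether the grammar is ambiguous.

Ambiguous

Witness: id * id

Derivation 1: Body ⇒ Tree ⇒ Tree * List ⇒ List * List ⇒ id * List ⇒ id * id
Derivation 2: Body ⇒ Tree ⇒ List ⇒ List * id ⇒ id * id

Two distinct leftmost derivations for the same string.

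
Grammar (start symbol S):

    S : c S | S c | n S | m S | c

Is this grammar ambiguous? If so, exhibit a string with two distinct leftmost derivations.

Witness: c c

Derivation 1: S ⇒ c S ⇒ c c
Derivation 2: S ⇒ S c ⇒ c c

Two distinct leftmost derivations for the same string.

Ambiguous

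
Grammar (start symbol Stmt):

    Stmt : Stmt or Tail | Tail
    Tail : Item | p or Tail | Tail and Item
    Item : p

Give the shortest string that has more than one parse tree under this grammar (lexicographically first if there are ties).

p or p

length 1: no string has ≥2 trees
length 3: p or p has 2 parse trees

Two derivations of p or p:
  Stmt ⇒ Stmt or Tail ⇒ Tail or Tail ⇒ Item or Tail ⇒ p or Tail ⇒ p or Item ⇒ p or p
  Stmt ⇒ Tail ⇒ p or Tail ⇒ p or Item ⇒ p or p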